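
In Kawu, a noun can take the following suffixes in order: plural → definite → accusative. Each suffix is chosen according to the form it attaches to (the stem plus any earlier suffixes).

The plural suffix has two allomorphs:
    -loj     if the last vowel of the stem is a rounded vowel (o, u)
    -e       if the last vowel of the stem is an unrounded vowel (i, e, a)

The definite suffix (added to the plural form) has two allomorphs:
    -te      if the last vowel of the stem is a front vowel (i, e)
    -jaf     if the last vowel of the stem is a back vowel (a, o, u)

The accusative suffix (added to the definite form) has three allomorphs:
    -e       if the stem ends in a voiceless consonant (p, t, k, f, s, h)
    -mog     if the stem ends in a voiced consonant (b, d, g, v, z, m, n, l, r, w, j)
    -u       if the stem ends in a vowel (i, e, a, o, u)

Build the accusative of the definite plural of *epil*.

epileteu

Since the last vowel of *epil* is /i/ (an unrounded vowel), it takes -e, giving *epile*.
The plural form *epile*: last vowel = /e/, a front vowel → -te → *epilete*.
The definite form *epilete*: final sound = /e/, a vowel → -u → *epileteu*.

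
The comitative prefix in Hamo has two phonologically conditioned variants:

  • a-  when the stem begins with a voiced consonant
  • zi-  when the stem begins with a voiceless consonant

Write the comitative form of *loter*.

aloter

*loter*: first consonant = /l/, voiced → a- → *aloter*.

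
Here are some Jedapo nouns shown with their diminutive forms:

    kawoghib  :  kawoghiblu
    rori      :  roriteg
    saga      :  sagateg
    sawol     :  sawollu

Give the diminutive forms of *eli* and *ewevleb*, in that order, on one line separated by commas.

eliteg, ewevleblu

The pattern is consonant vs. vowel: -lu when the stem ends in a consonant (*kawoghib*, *sawol*); -teg when the stem ends in a vowel (*rori*, *saga*).
The final sound of *eli* is /i/, which is a vowel, so the suffix is -teg, giving *eliteg*.
*ewevleb*: final sound = /b/, a consonant → -lu → *ewevleblu*.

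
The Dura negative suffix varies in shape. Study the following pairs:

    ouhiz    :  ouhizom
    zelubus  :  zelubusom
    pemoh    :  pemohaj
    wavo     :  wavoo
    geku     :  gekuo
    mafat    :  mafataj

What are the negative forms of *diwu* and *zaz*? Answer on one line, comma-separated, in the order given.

The alternation tracks the final sound of the stem — -om when the stem ends in a sibilant (*ouhiz*, *zelubus*); -aj when the stem ends in a non-sibilant consonant (*pemoh*, *mafat*); -o when the stem ends in a vowel (*wavo*, *geku*).
*diwu*: final sound = /u/, a vowel → -o → *diwuo*.
*zaz* — final sound /z/ (a sibilant) → -om → *zazom*.

diwuo, zazom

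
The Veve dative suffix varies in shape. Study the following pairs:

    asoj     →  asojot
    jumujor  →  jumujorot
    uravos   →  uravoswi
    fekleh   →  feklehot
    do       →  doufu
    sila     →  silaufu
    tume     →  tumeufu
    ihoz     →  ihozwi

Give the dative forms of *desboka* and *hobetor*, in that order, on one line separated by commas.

The pattern is sibilance of the final sound: -wi when the stem ends in a sibilant (*uravos*, *ihoz*); -ot when the stem ends in a non-sibilant consonant (*asoj*, *jumujor*, *fekleh*); -ufu when the stem ends in a vowel (*do*, *sila*, *tume*).
*desboka*: final sound = /a/, a vowel → -ufu → *desbokaufu*.
*hobetor* — final sound /r/ (a non-sibilant consonant) → -ot → *hobetorot*.

desbokaufu, hobetorot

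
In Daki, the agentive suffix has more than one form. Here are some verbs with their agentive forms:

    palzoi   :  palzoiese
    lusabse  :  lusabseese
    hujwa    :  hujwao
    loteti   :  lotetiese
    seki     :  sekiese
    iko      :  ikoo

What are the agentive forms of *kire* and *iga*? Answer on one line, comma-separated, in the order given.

kireese, igao

The alternation tracks the last vowel of the stem — -ese when the last vowel of the stem is a front vowel (*palzoi*, *lusabse*, *loteti*, *seki*); -o when the last vowel of the stem is a back vowel (*hujwa*, *iko*).
The last vowel of *kire* is /e/, which is a front vowel, so the suffix is -ese, giving *kireese*.
The last vowel of *iga* is /a/, which is a back vowel, so the suffix is -o, giving *igao*.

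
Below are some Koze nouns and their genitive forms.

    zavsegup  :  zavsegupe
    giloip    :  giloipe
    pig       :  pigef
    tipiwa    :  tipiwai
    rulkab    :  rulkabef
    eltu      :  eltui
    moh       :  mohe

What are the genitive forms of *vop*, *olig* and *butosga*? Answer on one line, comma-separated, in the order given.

The pattern is voicing of the final sound: -e when the stem ends in a voiceless consonant (*zavsegup*, *giloip*, *moh*); -ef when the stem ends in a voiced consonant (*pig*, *rulkab*); -i when the stem ends in a vowel (*tipiwa*, *eltu*).
The final sound of *vop* is /p/, which is a voiceless consonant, so the suffix is -e, giving *vope*.
*olig* — final sound /g/ (a voiced consonant) → -ef → *oligef*.
*butosga*: final sound = /a/, a vowel → -i → *butosgai*.

vope, oligef, butosgai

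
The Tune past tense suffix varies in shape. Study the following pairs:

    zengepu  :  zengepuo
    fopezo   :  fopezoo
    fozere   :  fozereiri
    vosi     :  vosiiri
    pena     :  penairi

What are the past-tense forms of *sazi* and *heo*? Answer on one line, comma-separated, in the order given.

Looking at the last vowel of each stem: -o when the last vowel of the stem is a rounded vowel (*zengepu*, *fopezo*); -iri when the last vowel of the stem is an unrounded vowel (*fozere*, *vosi*, *pena*).
Since the last vowel of *sazi* is /i/ (an unrounded vowel), it takes -iri, giving *saziiri*.
Since the last vowel of *heo* is /o/ (a rounded vowel), it takes -o, giving *heoo*.

saziiri, heoo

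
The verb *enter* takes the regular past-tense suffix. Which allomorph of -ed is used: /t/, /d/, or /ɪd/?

/d/

The stem *enter* ends in a voiced sound other than /d/.
The -ed suffix is realized as /ɪd/ after /t, d/; as /t/ after other voiceless consonants; and as /d/ after other voiced sounds.
So -ed on *enter* is pronounced /d/.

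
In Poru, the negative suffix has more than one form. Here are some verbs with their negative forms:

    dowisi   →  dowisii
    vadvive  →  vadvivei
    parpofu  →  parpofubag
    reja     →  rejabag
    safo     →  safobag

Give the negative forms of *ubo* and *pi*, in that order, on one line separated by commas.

The pattern is front/back vowel harmony: -i when the last vowel of the stem is a front vowel (*dowisi*, *vadvive*); -bag when the last vowel of the stem is a back vowel (*parpofu*, *reja*, *safo*).
*ubo*: last vowel = /o/, a back vowel → -bag → *ubobag*.
Since the last vowel of *pi* is /i/ (a front vowel), it takes -i, giving *pii*.

ubobag, pii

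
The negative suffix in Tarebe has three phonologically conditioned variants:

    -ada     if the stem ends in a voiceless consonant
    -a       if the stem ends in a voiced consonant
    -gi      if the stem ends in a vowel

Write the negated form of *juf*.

Since the final sound of *juf* is /f/ (a voiceless consonant), it takes -ada, giving *jufada*.

jufada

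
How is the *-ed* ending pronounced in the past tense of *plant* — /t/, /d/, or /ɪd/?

/ɪd/

The stem *plant* ends in /t/ or /d/.
The -ed suffix is realized as /ɪd/ after /t, d/; as /t/ after other voiceless consonants; and as /d/ after other voiced sounds.
So -ed on *plant* is pronounced /ɪd/.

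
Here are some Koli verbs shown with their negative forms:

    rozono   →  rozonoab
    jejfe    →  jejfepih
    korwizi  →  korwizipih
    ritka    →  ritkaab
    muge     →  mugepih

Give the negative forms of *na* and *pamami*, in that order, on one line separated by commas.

naab, pamamipih

The pattern is front/back vowel harmony: -pih when the last vowel of the stem is a front vowel (*jejfe*, *korwizi*, *muge*); -ab when the last vowel of the stem is a back vowel (*rozono*, *ritka*).
*na*: last vowel = /a/, a back vowel → -ab → *naab*.
*pamami* — last vowel /i/ (a front vowel) → -pih → *pamamipih*.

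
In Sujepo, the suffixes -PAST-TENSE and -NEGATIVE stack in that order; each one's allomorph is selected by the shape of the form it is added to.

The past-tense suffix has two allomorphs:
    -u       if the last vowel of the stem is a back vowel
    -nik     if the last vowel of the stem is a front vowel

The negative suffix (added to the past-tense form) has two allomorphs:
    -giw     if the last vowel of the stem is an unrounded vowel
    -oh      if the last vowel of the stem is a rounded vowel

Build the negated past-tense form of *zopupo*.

zopupouoh

*zopupo*: last vowel = /o/, a back vowel → -u → *zopupou*.
Since the last vowel of the past-tense form *zopupou* is /u/ (a rounded vowel), it takes -oh, giving *zopupouoh*.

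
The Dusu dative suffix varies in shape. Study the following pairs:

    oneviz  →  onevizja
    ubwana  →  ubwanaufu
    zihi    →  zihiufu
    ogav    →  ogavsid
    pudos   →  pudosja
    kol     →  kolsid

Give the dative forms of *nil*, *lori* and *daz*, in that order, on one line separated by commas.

The alternation tracks the final sound of the stem — -ja when the stem ends in a sibilant (*oneviz*, *pudos*); -sid when the stem ends in a non-sibilant consonant (*ogav*, *kol*); -ufu when the stem ends in a vowel (*ubwana*, *zihi*).
*nil* — final sound /l/ (a non-sibilant consonant) → -sid → *nilsid*.
Since the final sound of *lori* is /i/ (a vowel), it takes -ufu, giving *loriufu*.
The final sound of *daz* is /z/, which is a sibilant, so the suffix is -ja, giving *dazja*.

nilsid, loriufu, dazja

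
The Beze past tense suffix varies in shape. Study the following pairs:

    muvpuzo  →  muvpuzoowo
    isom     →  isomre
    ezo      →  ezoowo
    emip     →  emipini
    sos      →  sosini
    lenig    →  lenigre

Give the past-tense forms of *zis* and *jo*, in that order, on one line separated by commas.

zisini, joowo

The alternation tracks the final sound of the stem — -ini when the stem ends in a voiceless consonant (*emip*, *sos*); -re when the stem ends in a voiced consonant (*isom*, *lenig*); -owo when the stem ends in a vowel (*muvpuzo*, *ezo*).
*zis*: final sound = /s/, a voiceless consonant → -ini → *zisini*.
Since the final sound of *jo* is /o/ (a vowel), it takes -owo, giving *joowo*.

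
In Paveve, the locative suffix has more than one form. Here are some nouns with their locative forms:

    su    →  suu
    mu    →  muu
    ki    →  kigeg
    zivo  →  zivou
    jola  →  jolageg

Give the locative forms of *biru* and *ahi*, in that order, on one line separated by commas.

The alternation tracks the last vowel of the stem — -u when the last vowel of the stem is a rounded vowel (*su*, *mu*, *zivo*); -geg when the last vowel of the stem is an unrounded vowel (*ki*, *jola*).
*biru*: last vowel = /u/, a rounded vowel → -u → *biruu*.
Since the last vowel of *ahi* is /i/ (an unrounded vowel), it takes -geg, giving *ahigeg*.

biruu, ahigeg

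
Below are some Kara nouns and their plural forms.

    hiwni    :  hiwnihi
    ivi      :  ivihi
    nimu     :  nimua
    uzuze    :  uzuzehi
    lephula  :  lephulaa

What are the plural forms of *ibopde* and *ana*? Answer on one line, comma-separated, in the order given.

ibopdehi, anaa

The suffix is conditioned by the last vowel: -hi when the last vowel of the stem is a front vowel (*hiwni*, *ivi*, *uzuze*); -a when the last vowel of the stem is a back vowel (*nimu*, *lephula*).
Since the last vowel of *ibopde* is /e/ (a front vowel), it takes -hi, giving *ibopdehi*.
The last vowel of *ana* is /a/, which is a back vowel, so the suffix is -a, giving *anaa*.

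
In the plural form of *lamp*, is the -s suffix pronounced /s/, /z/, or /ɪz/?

/s/

The stem *lamp* ends in a voiceless non-sibilant consonant.
The plural suffix surfaces as /ɪz/ after sibilants, /s/ after other voiceless consonants, and /z/ after other voiced sounds.
So the plural -s on *lamp* is pronounced /s/.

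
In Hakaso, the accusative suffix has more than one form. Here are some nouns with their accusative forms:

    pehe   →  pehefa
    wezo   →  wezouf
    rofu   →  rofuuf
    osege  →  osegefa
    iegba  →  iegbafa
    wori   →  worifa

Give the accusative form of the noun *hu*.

Looking at the last vowel of each stem: -uf when the last vowel of the stem is a rounded vowel (*wezo*, *rofu*); -fa when the last vowel of the stem is an unrounded vowel (*pehe*, *osege*, *iegba*, *wori*).
The last vowel of *hu* is /u/, which is a rounded vowel, so the suffix is -uf, giving *huuf*.

huuf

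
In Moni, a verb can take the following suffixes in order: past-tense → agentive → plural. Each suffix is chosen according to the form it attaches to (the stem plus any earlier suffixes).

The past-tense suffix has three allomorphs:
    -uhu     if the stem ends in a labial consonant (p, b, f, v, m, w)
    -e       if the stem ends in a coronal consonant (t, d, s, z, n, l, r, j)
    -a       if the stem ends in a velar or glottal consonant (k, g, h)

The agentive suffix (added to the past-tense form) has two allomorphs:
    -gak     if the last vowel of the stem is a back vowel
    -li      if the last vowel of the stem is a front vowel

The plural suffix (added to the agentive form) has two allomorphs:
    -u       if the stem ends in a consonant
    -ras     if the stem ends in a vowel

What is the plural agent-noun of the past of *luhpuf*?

*luhpuf*: final consonant = /f/, labial → -uhu → *luhpufuhu*.
The last vowel of the past-tense form *luhpufuhu* is /u/, which is a back vowel, so the agentive suffix is -gak, giving *luhpufuhugak*.
Since the final sound of the agentive form *luhpufuhugak* is /k/ (a consonant), it takes -u, giving *luhpufuhugaku*.

luhpufuhugaku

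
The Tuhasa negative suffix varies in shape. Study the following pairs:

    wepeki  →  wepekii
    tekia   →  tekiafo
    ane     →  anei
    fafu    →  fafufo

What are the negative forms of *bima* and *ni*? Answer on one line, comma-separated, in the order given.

The pattern is front/back vowel harmony: -i when the last vowel of the stem is a front vowel (*wepeki*, *ane*); -fo when the last vowel of the stem is a back vowel (*tekia*, *fafu*).
*bima* — last vowel /a/ (a back vowel) → -fo → *bimafo*.
*ni* — last vowel /i/ (a front vowel) → -i → *nii*.

bimafo, nii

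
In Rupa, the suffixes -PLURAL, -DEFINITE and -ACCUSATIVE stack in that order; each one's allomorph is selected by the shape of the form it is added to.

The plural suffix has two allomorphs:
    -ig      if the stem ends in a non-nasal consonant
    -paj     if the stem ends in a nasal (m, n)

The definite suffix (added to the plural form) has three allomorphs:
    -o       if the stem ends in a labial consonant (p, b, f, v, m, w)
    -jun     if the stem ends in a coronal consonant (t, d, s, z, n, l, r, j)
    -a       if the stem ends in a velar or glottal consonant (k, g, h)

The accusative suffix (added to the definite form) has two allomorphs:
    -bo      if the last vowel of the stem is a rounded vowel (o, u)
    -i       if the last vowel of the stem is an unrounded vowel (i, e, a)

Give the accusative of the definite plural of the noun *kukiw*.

kukiwigai

Since the final consonant of *kukiw* is /w/ (non-nasal), it takes -ig, giving *kukiwig*.
The plural form *kukiwig* — final consonant /g/ (velar/glottal) → -a → *kukiwiga*.
Since the last vowel of the definite form *kukiwiga* is /a/ (an unrounded vowel), it takes -i, giving *kukiwigai*.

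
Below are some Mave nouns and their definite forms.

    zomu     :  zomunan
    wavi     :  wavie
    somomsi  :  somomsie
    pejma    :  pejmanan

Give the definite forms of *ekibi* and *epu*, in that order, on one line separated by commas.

The alternation tracks the last vowel of the stem — -e when the last vowel of the stem is a front vowel (*wavi*, *somomsi*); -nan when the last vowel of the stem is a back vowel (*zomu*, *pejma*).
*ekibi*: last vowel = /i/, a front vowel → -e → *ekibie*.
Since the last vowel of *epu* is /u/ (a back vowel), it takes -nan, giving *epunan*.

ekibie, epunan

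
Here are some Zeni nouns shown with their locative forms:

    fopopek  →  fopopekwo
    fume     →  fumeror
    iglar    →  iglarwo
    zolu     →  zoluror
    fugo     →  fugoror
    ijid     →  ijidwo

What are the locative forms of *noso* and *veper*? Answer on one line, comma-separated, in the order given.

The alternation tracks the final sound of the stem — -wo when the stem ends in a consonant (*fopopek*, *iglar*, *ijid*); -ror when the stem ends in a vowel (*fume*, *zolu*, *fugo*).
The final sound of *noso* is /o/, which is a vowel, so the suffix is -ror, giving *nosoror*.
The final sound of *veper* is /r/, which is a consonant, so the suffix is -wo, giving *veperwo*.

nosoror, veperwo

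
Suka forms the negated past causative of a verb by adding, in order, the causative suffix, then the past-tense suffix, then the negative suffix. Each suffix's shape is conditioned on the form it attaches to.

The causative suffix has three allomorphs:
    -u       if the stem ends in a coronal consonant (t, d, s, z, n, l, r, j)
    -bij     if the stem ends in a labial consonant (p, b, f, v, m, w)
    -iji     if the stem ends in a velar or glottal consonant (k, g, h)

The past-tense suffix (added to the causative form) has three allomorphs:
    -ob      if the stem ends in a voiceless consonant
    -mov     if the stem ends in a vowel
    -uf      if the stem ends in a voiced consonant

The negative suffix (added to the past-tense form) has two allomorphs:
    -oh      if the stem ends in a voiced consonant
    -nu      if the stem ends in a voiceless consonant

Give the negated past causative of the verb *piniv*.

*piniv*: final consonant = /v/, labial → -bij → *pinivbij*.
The causative form *pinivbij* — final sound /j/ (a voiced consonant) → -uf → *pinivbijuf*.
Since the final consonant of the past-tense form *pinivbijuf* is /f/ (voiceless), it takes -nu, giving *pinivbijufnu*.

pinivbijufnu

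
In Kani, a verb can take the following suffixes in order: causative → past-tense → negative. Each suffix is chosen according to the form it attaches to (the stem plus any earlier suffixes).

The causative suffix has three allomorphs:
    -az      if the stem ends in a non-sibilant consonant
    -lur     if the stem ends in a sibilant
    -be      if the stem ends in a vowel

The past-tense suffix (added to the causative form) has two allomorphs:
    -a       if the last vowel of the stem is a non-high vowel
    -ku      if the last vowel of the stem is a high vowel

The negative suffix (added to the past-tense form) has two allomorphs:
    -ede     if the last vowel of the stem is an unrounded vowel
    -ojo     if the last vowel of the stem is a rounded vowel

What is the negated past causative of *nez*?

*nez*: final sound = /z/, a sibilant → -lur → *nezlur*.
The causative form *nezlur*: last vowel = /u/, a high vowel → -ku → *nezlurku*.
The past-tense form *nezlurku*: last vowel = /u/, a rounded vowel → -ojo → *nezlurkuojo*.

nezlurkuojo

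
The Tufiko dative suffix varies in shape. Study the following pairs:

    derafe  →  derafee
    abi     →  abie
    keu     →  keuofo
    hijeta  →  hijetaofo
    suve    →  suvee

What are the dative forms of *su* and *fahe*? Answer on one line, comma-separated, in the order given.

suofo, fahee

The alternation tracks the last vowel of the stem — -e when the last vowel of the stem is a front vowel (*derafe*, *abi*, *suve*); -ofo when the last vowel of the stem is a back vowel (*keu*, *hijeta*).
The last vowel of *su* is /u/, which is a back vowel, so the suffix is -ofo, giving *suofo*.
Since the last vowel of *fahe* is /e/ (a front vowel), it takes -e, giving *fahee*.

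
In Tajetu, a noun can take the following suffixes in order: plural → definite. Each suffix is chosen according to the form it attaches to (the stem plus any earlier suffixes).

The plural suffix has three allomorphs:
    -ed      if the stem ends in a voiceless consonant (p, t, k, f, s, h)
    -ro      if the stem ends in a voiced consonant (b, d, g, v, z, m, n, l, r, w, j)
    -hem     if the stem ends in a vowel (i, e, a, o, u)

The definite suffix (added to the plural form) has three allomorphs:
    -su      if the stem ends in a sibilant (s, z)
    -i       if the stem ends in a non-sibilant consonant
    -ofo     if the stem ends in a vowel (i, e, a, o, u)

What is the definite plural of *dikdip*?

*dikdip*: final sound = /p/, a voiceless consonant → -ed → *dikdiped*.
The plural form *dikdiped*: final sound = /d/, a non-sibilant consonant → -i → *dikdipedi*.

dikdipedi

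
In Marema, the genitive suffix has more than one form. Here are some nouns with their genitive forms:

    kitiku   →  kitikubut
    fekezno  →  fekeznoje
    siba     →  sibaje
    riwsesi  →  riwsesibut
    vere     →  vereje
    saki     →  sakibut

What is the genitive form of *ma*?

The pattern is height harmony: -but when the last vowel of the stem is a high vowel (*kitiku*, *riwsesi*, *saki*); -je when the last vowel of the stem is a non-high vowel (*fekezno*, *siba*, *vere*).
*ma* — last vowel /a/ (a non-high vowel) → -je → *maje*.

maje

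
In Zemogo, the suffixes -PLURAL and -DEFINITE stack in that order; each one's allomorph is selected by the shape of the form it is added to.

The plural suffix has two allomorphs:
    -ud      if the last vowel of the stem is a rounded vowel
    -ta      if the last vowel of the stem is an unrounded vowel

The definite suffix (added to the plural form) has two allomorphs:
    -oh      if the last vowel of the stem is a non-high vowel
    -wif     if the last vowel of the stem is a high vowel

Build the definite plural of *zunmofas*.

*zunmofas* — last vowel /a/ (an unrounded vowel) → -ta → *zunmofasta*.
The last vowel of the plural form *zunmofasta* is /a/, which is a non-high vowel, so the definite suffix is -oh, giving *zunmofastaoh*.

zunmofastaoh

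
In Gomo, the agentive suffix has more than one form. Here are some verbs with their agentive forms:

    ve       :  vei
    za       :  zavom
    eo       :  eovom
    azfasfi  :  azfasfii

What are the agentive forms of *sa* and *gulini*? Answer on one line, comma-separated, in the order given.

The suffix is conditioned by the last vowel: -i when the last vowel of the stem is a front vowel (*ve*, *azfasfi*); -vom when the last vowel of the stem is a back vowel (*za*, *eo*).
*sa* — last vowel /a/ (a back vowel) → -vom → *savom*.
*gulini* — last vowel /i/ (a front vowel) → -i → *gulinii*.

savom, gulinii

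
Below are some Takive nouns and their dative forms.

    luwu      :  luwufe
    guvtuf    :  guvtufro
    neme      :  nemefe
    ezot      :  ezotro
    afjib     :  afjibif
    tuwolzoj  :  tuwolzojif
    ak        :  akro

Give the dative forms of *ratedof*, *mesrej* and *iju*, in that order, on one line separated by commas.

The suffix is conditioned by the final sound: -ro when the stem ends in a voiceless consonant (*guvtuf*, *ezot*, *ak*); -if when the stem ends in a voiced consonant (*afjib*, *tuwolzoj*); -fe when the stem ends in a vowel (*luwu*, *neme*).
*ratedof* — final sound /f/ (a voiceless consonant) → -ro → *ratedofro*.
*mesrej*: final sound = /j/, a voiced consonant → -if → *mesrejif*.
Since the final sound of *iju* is /u/ (a vowel), it takes -fe, giving *ijufe*.

ratedofro, mesrejif, ijufe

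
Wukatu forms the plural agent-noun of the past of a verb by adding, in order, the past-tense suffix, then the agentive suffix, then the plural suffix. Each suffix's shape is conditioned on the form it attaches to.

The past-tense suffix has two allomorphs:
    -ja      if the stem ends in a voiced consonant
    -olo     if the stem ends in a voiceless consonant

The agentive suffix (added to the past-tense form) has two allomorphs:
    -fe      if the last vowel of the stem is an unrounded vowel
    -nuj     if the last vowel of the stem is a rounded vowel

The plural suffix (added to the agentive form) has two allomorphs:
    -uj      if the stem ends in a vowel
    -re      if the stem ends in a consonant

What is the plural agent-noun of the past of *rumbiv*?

rumbivjafeuj

Since the final consonant of *rumbiv* is /v/ (voiced), it takes -ja, giving *rumbivja*.
The last vowel of the past-tense form *rumbivja* is /a/, which is an unrounded vowel, so the agentive suffix is -fe, giving *rumbivjafe*.
Since the final sound of the agentive form *rumbivjafe* is /e/ (a vowel), it takes -uj, giving *rumbivjafeuj*.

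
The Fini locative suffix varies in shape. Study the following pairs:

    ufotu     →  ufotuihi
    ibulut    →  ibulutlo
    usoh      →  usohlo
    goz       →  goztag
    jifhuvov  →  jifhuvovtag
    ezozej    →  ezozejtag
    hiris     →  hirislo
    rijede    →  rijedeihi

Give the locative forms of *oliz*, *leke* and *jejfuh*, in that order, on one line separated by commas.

Looking at the final sound of each stem: -lo when the stem ends in a voiceless consonant (*ibulut*, *usoh*, *hiris*); -tag when the stem ends in a voiced consonant (*goz*, *jifhuvov*, *ezozej*); -ihi when the stem ends in a vowel (*ufotu*, *rijede*).
*oliz* — final sound /z/ (a voiced consonant) → -tag → *oliztag*.
The final sound of *leke* is /e/, which is a vowel, so the suffix is -ihi, giving *lekeihi*.
*jejfuh* — final sound /h/ (a voiceless consonant) → -lo → *jejfuhlo*.

oliztag, lekeihi, jejfuhlo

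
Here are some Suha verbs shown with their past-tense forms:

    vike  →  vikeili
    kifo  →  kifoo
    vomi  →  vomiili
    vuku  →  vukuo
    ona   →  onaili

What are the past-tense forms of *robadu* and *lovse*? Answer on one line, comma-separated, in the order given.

robaduo, lovseili

The pattern is rounding harmony: -o when the last vowel of the stem is a rounded vowel (*kifo*, *vuku*); -ili when the last vowel of the stem is an unrounded vowel (*vike*, *vomi*, *ona*).
*robadu* — last vowel /u/ (a rounded vowel) → -o → *robaduo*.
Since the last vowel of *lovse* is /e/ (an unrounded vowel), it takes -ili, giving *lovseili*.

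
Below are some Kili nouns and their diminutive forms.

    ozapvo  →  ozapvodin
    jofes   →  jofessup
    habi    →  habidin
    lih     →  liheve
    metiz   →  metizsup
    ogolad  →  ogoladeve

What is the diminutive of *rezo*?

Looking at the final sound of each stem: -sup when the stem ends in a sibilant (*jofes*, *metiz*); -eve when the stem ends in a non-sibilant consonant (*lih*, *ogolad*); -din when the stem ends in a vowel (*ozapvo*, *habi*).
Since the final sound of *rezo* is /o/ (a vowel), it takes -din, giving *rezodin*.

rezodin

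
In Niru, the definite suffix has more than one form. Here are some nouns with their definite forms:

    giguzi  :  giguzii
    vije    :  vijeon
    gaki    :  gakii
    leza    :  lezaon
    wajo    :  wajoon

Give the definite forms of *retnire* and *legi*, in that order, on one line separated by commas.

The suffix is conditioned by the last vowel: -i when the last vowel of the stem is a high vowel (*giguzi*, *gaki*); -on when the last vowel of the stem is a non-high vowel (*vije*, *leza*, *wajo*).
*retnire*: last vowel = /e/, a non-high vowel → -on → *retnireon*.
Since the last vowel of *legi* is /i/ (a high vowel), it takes -i, giving *legii*.

retnireon, legii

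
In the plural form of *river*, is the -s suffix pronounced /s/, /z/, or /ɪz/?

The stem *river* ends in a voiced non-sibilant sound.
The plural suffix surfaces as /ɪz/ after sibilants, /s/ after other voiceless consonants, and /z/ after other voiced sounds.
So the plural -s on *river* is pronounced /z/.

/z/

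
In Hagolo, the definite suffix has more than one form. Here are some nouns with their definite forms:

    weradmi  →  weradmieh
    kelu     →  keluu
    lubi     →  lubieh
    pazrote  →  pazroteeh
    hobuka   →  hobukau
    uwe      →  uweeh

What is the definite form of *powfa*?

powfau

The pattern is front/back vowel harmony: -eh when the last vowel of the stem is a front vowel (*weradmi*, *lubi*, *pazrote*, *uwe*); -u when the last vowel of the stem is a back vowel (*kelu*, *hobuka*).
*powfa* — last vowel /a/ (a back vowel) → -u → *powfau*.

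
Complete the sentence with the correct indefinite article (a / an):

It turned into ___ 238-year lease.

The indefinite article is chosen by the initial *sound* of the following word, not its spelling.
The number *238* is spoken "two hundred …", beginning with /tuː/ — a consonant sound.
So the article is *a*: It turned into a 238-year lease.

a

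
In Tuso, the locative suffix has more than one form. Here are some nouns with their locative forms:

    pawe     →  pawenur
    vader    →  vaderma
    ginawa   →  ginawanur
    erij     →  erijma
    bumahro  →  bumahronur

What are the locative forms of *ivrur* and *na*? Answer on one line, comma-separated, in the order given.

The pattern is consonant vs. vowel: -ma when the stem ends in a consonant (*vader*, *erij*); -nur when the stem ends in a vowel (*pawe*, *ginawa*, *bumahro*).
The final sound of *ivrur* is /r/, which is a consonant, so the suffix is -ma, giving *ivrurma*.
*na* — final sound /a/ (a vowel) → -nur → *nanur*.

ivrurma, nanur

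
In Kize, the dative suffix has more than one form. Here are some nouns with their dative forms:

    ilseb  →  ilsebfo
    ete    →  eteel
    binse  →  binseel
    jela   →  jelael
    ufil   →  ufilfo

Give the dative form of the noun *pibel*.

Looking at the final sound of each stem: -fo when the stem ends in a consonant (*ilseb*, *ufil*); -el when the stem ends in a vowel (*ete*, *binse*, *jela*).
*pibel* — final sound /l/ (a consonant) → -fo → *pibelfo*.

pibelfo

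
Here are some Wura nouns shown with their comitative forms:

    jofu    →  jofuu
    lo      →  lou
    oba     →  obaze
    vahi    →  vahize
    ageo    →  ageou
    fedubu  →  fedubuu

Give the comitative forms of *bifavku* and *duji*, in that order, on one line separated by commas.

The alternation tracks the last vowel of the stem — -u when the last vowel of the stem is a rounded vowel (*jofu*, *lo*, *ageo*, *fedubu*); -ze when the last vowel of the stem is an unrounded vowel (*oba*, *vahi*).
Since the last vowel of *bifavku* is /u/ (a rounded vowel), it takes -u, giving *bifavkuu*.
*duji* — last vowel /i/ (an unrounded vowel) → -ze → *dujize*.

bifavkuu, dujize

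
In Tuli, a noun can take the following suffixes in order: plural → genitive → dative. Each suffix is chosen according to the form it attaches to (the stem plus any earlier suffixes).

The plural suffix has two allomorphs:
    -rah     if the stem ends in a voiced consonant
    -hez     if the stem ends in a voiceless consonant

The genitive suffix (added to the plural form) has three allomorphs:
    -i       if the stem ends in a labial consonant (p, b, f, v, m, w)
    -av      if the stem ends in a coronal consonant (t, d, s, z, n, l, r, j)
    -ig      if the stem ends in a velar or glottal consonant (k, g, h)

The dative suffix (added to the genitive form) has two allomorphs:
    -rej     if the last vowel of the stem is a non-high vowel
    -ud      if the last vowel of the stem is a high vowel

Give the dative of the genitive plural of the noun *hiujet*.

*hiujet*: final consonant = /t/, voiceless → -hez → *hiujethez*.
Since the final consonant of the plural form *hiujethez* is /z/ (coronal), it takes -av, giving *hiujethezav*.
Since the last vowel of the genitive form *hiujethezav* is /a/ (a non-high vowel), it takes -rej, giving *hiujethezavrej*.

hiujethezavrej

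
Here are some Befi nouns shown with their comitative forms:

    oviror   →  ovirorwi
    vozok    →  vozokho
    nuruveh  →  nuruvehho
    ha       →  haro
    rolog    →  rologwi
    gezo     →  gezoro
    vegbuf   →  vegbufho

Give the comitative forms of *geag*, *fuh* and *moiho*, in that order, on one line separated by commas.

The pattern is voicing of the final sound: -ho when the stem ends in a voiceless consonant (*vozok*, *nuruveh*, *vegbuf*); -wi when the stem ends in a voiced consonant (*oviror*, *rolog*); -ro when the stem ends in a vowel (*ha*, *gezo*).
*geag* — final sound /g/ (a voiced consonant) → -wi → *geagwi*.
The final sound of *fuh* is /h/, which is a voiceless consonant, so the suffix is -ho, giving *fuhho*.
Since the final sound of *moiho* is /o/ (a vowel), it takes -ro, giving *moihoro*.

geagwi, fuhho, moihoro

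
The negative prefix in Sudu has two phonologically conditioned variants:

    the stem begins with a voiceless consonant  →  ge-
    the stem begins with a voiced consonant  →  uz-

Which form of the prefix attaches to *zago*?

*zago*: first consonant = /z/, voiced → uz-.

uz-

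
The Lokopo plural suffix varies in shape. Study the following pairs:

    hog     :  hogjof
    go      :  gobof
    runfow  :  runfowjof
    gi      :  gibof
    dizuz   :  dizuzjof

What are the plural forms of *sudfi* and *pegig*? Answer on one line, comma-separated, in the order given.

The pattern is consonant vs. vowel: -jof when the stem ends in a consonant (*hog*, *runfow*, *dizuz*); -bof when the stem ends in a vowel (*go*, *gi*).
The final sound of *sudfi* is /i/, which is a vowel, so the suffix is -bof, giving *sudfibof*.
*pegig* — final sound /g/ (a consonant) → -jof → *pegigjof*.

sudfibof, pegigjof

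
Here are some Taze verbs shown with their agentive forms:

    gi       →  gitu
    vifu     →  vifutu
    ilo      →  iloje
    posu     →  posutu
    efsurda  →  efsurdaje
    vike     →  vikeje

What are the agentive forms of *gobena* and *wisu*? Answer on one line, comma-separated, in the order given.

gobenaje, wisutu

The pattern is height harmony: -tu when the last vowel of the stem is a high vowel (*gi*, *vifu*, *posu*); -je when the last vowel of the stem is a non-high vowel (*ilo*, *efsurda*, *vike*).
Since the last vowel of *gobena* is /a/ (a non-high vowel), it takes -je, giving *gobenaje*.
The last vowel of *wisu* is /u/, which is a high vowel, so the suffix is -tu, giving *wisutu*.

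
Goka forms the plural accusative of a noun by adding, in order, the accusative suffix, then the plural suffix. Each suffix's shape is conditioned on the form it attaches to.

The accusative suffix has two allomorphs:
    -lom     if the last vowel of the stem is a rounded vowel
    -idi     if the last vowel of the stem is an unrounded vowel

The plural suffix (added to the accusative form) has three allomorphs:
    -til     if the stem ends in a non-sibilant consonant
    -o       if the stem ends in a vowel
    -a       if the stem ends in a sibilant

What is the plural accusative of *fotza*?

Since the last vowel of *fotza* is /a/ (an unrounded vowel), it takes -idi, giving *fotzaidi*.
The accusative form *fotzaidi* — final sound /i/ (a vowel) → -o → *fotzaidio*.

fotzaidio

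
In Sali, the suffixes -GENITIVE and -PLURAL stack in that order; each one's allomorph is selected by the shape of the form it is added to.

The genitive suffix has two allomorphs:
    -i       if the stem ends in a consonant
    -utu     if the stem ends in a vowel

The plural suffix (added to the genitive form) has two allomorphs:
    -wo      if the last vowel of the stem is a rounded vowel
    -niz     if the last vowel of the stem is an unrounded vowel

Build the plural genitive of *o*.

outuwo

Since the final sound of *o* is /o/ (a vowel), it takes -utu, giving *outu*.
The genitive form *outu* — last vowel /u/ (a rounded vowel) → -wo → *outuwo*.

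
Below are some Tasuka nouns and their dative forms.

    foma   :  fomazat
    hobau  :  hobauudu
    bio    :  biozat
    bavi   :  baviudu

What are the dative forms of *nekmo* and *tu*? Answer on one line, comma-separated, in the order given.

The suffix is conditioned by the last vowel: -udu when the last vowel of the stem is a high vowel (*hobau*, *bavi*); -zat when the last vowel of the stem is a non-high vowel (*foma*, *bio*).
*nekmo* — last vowel /o/ (a non-high vowel) → -zat → *nekmozat*.
The last vowel of *tu* is /u/, which is a high vowel, so the suffix is -udu, giving *tuudu*.

nekmozat, tuudu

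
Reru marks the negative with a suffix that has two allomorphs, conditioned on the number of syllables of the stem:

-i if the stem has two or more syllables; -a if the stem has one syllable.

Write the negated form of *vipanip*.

With 3 syllables, *vipanip* takes -i → *vipanipi*.

vipanipi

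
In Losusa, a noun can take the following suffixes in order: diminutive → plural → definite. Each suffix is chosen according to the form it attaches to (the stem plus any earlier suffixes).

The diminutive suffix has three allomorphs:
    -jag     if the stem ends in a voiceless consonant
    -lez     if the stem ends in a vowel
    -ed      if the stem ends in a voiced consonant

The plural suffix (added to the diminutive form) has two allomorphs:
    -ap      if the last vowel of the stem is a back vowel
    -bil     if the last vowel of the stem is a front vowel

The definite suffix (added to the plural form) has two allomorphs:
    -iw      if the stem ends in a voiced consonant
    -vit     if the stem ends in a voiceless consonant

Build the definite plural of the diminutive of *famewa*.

famewalezbiliw

*famewa* — final sound /a/ (a vowel) → -lez → *famewalez*.
The last vowel of the diminutive form *famewalez* is /e/, which is a front vowel, so the plural suffix is -bil, giving *famewalezbil*.
The final consonant of the plural form *famewalezbil* is /l/, which is voiced, so the definite suffix is -iw, giving *famewalezbiliw*.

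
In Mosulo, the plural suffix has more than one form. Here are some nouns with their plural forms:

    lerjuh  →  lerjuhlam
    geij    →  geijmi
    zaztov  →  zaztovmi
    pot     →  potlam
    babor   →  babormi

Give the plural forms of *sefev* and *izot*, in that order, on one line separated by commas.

sefevmi, izotlam

The alternation tracks the final consonant of the stem — -lam when the stem ends in a voiceless consonant (*lerjuh*, *pot*); -mi when the stem ends in a voiced consonant (*geij*, *zaztov*, *babor*).
Since the final consonant of *sefev* is /v/ (voiced), it takes -mi, giving *sefevmi*.
*izot*: final consonant = /t/, voiceless → -lam → *izotlam*.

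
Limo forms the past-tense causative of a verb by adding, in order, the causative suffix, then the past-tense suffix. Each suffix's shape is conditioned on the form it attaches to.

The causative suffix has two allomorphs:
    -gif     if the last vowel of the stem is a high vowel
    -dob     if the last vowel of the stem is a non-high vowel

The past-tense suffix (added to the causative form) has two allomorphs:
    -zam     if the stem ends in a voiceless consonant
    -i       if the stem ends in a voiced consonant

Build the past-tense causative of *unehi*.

unehigifzam

The last vowel of *unehi* is /i/, which is a high vowel, so the causative suffix is -gif, giving *unehigif*.
The final consonant of the causative form *unehigif* is /f/, which is voiceless, so the past-tense suffix is -zam, giving *unehigifzam*.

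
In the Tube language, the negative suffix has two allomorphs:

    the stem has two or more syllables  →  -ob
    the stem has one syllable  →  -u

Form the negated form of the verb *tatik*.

tatikob

*tatik* has 2 syllables, so the suffix is -ob, giving *tatikob*.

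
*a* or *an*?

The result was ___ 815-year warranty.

an

The indefinite article is chosen by the initial *sound* of the following word, not its spelling.
The number *815* is spoken "eight hundred …", beginning with /eɪt/ — a vowel sound.
So the article is *an*: The result was an 815-year warranty.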